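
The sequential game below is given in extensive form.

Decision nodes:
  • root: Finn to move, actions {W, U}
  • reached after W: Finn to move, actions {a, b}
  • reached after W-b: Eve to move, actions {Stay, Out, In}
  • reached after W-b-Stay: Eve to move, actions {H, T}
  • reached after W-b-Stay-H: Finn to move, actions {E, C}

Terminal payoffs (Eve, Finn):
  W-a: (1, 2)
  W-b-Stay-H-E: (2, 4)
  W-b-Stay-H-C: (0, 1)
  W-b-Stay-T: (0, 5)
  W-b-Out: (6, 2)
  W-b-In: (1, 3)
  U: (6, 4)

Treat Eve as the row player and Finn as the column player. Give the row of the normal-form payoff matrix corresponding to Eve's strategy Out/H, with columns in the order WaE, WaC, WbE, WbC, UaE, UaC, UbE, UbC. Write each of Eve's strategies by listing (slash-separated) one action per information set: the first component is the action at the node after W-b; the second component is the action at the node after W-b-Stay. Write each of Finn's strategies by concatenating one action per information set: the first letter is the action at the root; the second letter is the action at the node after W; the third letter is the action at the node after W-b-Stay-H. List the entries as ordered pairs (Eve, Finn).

(1,2) (1,2) (6,2) (6,2) (6,4) (6,4) (6,4) (6,4)

vs WaE: Finn plays W → Finn plays a at [W] → (1, 2)
vs WaC: Finn plays W → Finn plays a at [W] → (1, 2)
vs WbE: Finn plays W → Finn plays b at [W] → Eve plays Out at [W-b] → (6, 2)
vs WbC: Finn plays W → Finn plays b at [W] → Eve plays Out at [W-b] → (6, 2)
vs UaE: Finn plays U → (6, 4)
vs UaC: Finn plays U → (6, 4)
vs UbE: Finn plays U → (6, 4)
vs UbC: Finn plays U → (6, 4)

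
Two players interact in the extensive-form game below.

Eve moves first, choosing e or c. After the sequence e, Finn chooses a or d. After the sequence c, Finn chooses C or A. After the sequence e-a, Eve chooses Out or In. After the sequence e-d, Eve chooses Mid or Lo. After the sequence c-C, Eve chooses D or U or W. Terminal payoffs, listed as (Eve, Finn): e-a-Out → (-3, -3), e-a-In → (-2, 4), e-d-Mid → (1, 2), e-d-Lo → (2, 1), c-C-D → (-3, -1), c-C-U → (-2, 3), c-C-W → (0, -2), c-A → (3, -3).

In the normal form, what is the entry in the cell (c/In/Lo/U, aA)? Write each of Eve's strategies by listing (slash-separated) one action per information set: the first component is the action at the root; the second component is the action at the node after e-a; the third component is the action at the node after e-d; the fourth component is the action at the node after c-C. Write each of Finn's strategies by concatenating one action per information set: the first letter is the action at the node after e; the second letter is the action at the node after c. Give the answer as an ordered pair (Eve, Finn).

(3, -3)

Trace the play path from the root:
  Eve plays c
  Finn plays A at [c]
→ terminal payoff (3, -3).
(Eve's choice at the node after e-a is never reached on this path, so it doesn't affect the outcome.)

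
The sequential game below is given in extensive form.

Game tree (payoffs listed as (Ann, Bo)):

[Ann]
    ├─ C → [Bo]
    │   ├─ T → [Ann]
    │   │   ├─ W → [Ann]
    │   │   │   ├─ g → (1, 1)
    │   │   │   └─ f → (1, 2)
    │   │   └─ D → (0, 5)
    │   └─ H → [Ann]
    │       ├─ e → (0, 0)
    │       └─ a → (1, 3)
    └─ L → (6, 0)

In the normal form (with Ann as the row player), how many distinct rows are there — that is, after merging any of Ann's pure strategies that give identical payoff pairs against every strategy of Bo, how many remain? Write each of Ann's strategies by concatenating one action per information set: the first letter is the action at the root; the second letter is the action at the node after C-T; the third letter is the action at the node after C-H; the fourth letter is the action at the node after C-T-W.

7

Ann has 16 pure strategies: CWeg, CWef, CWag, CWaf, CDeg, CDef, CDag, CDaf, LWeg, LWef, LWag, LWaf, LDeg, LDef, LDag, LDaf. Columns: T, H.
{CWeg} → row (1,1) (0,0)
{CWef} → row (1,2) (0,0)
{CWag} → row (1,1) (1,3)
{CWaf} → row (1,2) (1,3)
{CDeg, CDef} → row (0,5) (0,0)
{CDag, CDaf} → row (0,5) (1,3)
{LWeg, LWef, LWag, LWaf, LDeg, LDef, LDag, LDaf} → row (6,0) (6,0)
That's 7 distinct rows out of 16 strategies.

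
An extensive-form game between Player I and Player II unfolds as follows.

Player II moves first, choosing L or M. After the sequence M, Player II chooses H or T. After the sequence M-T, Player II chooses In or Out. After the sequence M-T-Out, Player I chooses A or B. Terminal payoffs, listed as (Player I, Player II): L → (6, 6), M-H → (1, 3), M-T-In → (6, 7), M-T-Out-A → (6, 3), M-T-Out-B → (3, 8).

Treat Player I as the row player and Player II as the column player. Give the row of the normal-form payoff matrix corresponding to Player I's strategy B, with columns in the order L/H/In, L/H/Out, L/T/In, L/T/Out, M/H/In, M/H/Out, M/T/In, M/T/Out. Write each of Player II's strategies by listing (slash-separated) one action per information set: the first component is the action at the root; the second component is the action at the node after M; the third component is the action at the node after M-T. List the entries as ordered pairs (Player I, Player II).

(6,6) (6,6) (6,6) (6,6) (1,3) (1,3) (6,7) (3,8)

vs L/H/In: Player II plays L → (6, 6)
vs L/H/Out: Player II plays L → (6, 6)
vs L/T/In: Player II plays L → (6, 6)
vs L/T/Out: Player II plays L → (6, 6)
vs M/H/In: Player II plays M → Player II plays H at [M] → (1, 3)
vs M/H/Out: Player II plays M → Player II plays H at [M] → (1, 3)
vs M/T/In: Player II plays M → Player II plays T at [M] → Player II plays In at [M-T] → (6, 7)
vs M/T/Out: Player II plays M → Player II plays T at [M] → Player II plays Out at [M-T] → Player I plays B at [M-T-Out] → (3, 8)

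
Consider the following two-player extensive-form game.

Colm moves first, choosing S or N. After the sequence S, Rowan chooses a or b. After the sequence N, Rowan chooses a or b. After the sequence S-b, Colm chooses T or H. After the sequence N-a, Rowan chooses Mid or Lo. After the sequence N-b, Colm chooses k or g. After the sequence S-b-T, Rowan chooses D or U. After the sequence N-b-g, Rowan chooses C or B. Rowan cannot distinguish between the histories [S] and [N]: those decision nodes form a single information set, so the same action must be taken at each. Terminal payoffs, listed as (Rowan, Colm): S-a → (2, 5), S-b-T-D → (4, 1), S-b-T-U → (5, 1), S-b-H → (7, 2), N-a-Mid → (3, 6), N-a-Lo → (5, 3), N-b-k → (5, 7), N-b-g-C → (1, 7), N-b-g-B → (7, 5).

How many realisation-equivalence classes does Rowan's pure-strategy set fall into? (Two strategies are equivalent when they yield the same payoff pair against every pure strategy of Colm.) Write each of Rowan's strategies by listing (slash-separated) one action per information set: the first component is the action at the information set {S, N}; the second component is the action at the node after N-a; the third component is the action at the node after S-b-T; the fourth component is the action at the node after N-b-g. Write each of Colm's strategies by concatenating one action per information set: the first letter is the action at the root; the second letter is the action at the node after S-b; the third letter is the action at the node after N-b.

6

Rowan has 16 pure strategies: a/Mid/D/C, a/Mid/D/B, a/Mid/U/C, a/Mid/U/B, a/Lo/D/C, a/Lo/D/B, a/Lo/U/C, a/Lo/U/B, b/Mid/D/C, b/Mid/D/B, b/Mid/U/C, b/Mid/U/B, b/Lo/D/C, b/Lo/D/B, b/Lo/U/C, b/Lo/U/B. Columns: STk, STg, SHk, SHg, NTk, NTg, NHk, NHg.
{a/Mid/D/C, a/Mid/D/B, a/Mid/U/C, a/Mid/U/B} → row (2,5) (2,5) (2,5) (2,5) (3,6) (3,6) (3,6) (3,6)
{a/Lo/D/C, a/Lo/D/B, a/Lo/U/C, a/Lo/U/B} → row (2,5) (2,5) (2,5) (2,5) (5,3) (5,3) (5,3) (5,3)
{b/Mid/D/C, b/Lo/D/C} → row (4,1) (4,1) (7,2) (7,2) (5,7) (1,7) (5,7) (1,7)
{b/Mid/D/B, b/Lo/D/B} → row (4,1) (4,1) (7,2) (7,2) (5,7) (7,5) (5,7) (7,5)
{b/Mid/U/C, b/Lo/U/C} → row (5,1) (5,1) (7,2) (7,2) (5,7) (1,7) (5,7) (1,7)
{b/Mid/U/B, b/Lo/U/B} → row (5,1) (5,1) (7,2) (7,2) (5,7) (7,5) (5,7) (7,5)
That's 6 distinct rows out of 16 strategies.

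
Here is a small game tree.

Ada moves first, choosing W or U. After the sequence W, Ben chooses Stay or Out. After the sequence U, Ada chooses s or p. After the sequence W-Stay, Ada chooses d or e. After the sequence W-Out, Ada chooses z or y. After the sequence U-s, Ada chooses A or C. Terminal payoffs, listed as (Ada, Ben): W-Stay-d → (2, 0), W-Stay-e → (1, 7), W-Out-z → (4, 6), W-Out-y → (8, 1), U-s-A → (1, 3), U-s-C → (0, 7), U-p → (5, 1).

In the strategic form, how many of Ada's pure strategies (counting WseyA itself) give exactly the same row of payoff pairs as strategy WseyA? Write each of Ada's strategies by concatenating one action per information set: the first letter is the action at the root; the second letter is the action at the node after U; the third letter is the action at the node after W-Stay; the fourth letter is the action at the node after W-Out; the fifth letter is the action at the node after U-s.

4

Row for WseyA (columns Stay, Out): (1,7) (8,1).
Under WseyA, Ada's choice at the node after U and at the node after U-s can never be reached regardless of what Ben does, so varying those choices leaves every outcome unchanged.
Holding the reachable choices fixed and varying the unreachable ones freely already gives 2 × 2 = 4 equivalent strategies.
No other strategy reproduces this row, so those 4 are the full class: WseyA, WseyC, WpeyA, WpeyC.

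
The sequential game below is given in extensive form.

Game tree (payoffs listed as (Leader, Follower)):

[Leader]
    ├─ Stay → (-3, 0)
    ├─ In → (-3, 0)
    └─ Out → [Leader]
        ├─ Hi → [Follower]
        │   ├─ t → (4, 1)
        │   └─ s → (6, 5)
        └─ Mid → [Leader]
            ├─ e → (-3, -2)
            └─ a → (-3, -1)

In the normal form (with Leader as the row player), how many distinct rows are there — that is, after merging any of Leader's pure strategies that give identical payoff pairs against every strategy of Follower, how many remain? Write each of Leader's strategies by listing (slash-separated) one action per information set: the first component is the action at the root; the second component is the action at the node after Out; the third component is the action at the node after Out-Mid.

Leader has 12 pure strategies: Stay/Hi/e, Stay/Hi/a, Stay/Mid/e, Stay/Mid/a, In/Hi/e, In/Hi/a, In/Mid/e, In/Mid/a, Out/Hi/e, Out/Hi/a, Out/Mid/e, Out/Mid/a. Columns: t, s.
{Stay/Hi/e, Stay/Hi/a, Stay/Mid/e, Stay/Mid/a, In/Hi/e, In/Hi/a, In/Mid/e, In/Mid/a} → row (-3,0) (-3,0)
{Out/Hi/e, Out/Hi/a} → row (4,1) (6,5)
{Out/Mid/e} → row (-3,-2) (-3,-2)
{Out/Mid/a} → row (-3,-1) (-3,-1)
That's 4 distinct rows out of 12 strategies.

4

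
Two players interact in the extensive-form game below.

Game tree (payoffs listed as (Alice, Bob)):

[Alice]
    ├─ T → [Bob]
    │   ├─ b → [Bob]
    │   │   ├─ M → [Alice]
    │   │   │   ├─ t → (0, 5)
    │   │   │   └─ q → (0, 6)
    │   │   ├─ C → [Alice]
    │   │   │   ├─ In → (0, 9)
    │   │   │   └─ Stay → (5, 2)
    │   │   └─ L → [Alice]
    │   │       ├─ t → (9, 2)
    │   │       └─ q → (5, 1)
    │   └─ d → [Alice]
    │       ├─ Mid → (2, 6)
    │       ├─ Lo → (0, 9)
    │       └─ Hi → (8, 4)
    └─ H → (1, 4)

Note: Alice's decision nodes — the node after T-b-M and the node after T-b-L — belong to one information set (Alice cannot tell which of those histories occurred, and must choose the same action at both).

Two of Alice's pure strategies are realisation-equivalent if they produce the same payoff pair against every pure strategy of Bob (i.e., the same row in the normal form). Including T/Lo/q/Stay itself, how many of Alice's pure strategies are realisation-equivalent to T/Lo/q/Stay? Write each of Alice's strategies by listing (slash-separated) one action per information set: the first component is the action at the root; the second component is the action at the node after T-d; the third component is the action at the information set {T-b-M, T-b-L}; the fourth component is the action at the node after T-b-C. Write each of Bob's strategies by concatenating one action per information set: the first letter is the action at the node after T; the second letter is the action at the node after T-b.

1

Row for T/Lo/q/Stay (columns bM, bC, bL, dM, dC, dL): (0,6) (5,2) (5,1) (0,9) (0,9) (0,9).
Every one of Alice's information sets is on the play path for some reply by Bob when Alice follows T/Lo/q/Stay.
Changing the action at any of them therefore changes at least one column, so only T/Lo/q/Stay itself gives this row.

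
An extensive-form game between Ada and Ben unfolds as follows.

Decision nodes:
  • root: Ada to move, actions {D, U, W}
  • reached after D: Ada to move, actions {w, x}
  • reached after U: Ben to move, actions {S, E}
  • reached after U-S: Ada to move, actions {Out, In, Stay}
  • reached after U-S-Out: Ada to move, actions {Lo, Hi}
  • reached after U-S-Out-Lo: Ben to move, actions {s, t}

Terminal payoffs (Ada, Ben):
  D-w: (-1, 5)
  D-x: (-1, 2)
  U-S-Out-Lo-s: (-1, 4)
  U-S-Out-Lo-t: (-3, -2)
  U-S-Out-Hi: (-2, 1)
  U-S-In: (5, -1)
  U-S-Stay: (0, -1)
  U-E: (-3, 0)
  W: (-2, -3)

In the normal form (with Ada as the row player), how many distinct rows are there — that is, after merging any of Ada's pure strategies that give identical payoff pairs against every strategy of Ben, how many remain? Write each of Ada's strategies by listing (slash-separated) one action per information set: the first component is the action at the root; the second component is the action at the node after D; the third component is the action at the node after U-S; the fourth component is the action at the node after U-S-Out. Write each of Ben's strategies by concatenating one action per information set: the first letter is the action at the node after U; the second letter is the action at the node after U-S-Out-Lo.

Ada has 36 pure strategies: D/w/Out/Lo, D/w/Out/Hi, D/w/In/Lo, D/w/In/Hi, D/w/Stay/Lo, D/w/Stay/Hi, D/x/Out/Lo, D/x/Out/Hi, D/x/In/Lo, D/x/In/Hi, D/x/Stay/Lo, D/x/Stay/Hi, U/w/Out/Lo, U/w/Out/Hi, U/w/In/Lo, U/w/In/Hi, U/w/Stay/Lo, U/w/Stay/Hi, U/x/Out/Lo, U/x/Out/Hi, U/x/In/Lo, U/x/In/Hi, U/x/Stay/Lo, U/x/Stay/Hi, W/w/Out/Lo, W/w/Out/Hi, W/w/In/Lo, W/w/In/Hi, W/w/Stay/Lo, W/w/Stay/Hi, W/x/Out/Lo, W/x/Out/Hi, W/x/In/Lo, W/x/In/Hi, W/x/Stay/Lo, W/x/Stay/Hi. Columns: Ss, St, Es, Et.
{D/w/Out/Lo, D/w/Out/Hi, D/w/In/Lo, D/w/In/Hi, D/w/Stay/Lo, D/w/Stay/Hi} → row (-1,5) (-1,5) (-1,5) (-1,5)
{D/x/Out/Lo, D/x/Out/Hi, D/x/In/Lo, D/x/In/Hi, D/x/Stay/Lo, D/x/Stay/Hi} → row (-1,2) (-1,2) (-1,2) (-1,2)
{U/w/Out/Lo, U/x/Out/Lo} → row (-1,4) (-3,-2) (-3,0) (-3,0)
{U/w/Out/Hi, U/x/Out/Hi} → row (-2,1) (-2,1) (-3,0) (-3,0)
{U/w/In/Lo, U/w/In/Hi, U/x/In/Lo, U/x/In/Hi} → row (5,-1) (5,-1) (-3,0) (-3,0)
{U/w/Stay/Lo, U/w/Stay/Hi, U/x/Stay/Lo, U/x/Stay/Hi} → row (0,-1) (0,-1) (-3,0) (-3,0)
{W/w/Out/Lo, W/w/Out/Hi, W/w/In/Lo, W/w/In/Hi, W/w/Stay/Lo, W/w/Stay/Hi, W/x/Out/Lo, W/x/Out/Hi, W/x/In/Lo, W/x/In/Hi, W/x/Stay/Lo, W/x/Stay/Hi} → row (-2,-3) (-2,-3) (-2,-3) (-2,-3)
That's 7 distinct rows out of 36 strategies.

7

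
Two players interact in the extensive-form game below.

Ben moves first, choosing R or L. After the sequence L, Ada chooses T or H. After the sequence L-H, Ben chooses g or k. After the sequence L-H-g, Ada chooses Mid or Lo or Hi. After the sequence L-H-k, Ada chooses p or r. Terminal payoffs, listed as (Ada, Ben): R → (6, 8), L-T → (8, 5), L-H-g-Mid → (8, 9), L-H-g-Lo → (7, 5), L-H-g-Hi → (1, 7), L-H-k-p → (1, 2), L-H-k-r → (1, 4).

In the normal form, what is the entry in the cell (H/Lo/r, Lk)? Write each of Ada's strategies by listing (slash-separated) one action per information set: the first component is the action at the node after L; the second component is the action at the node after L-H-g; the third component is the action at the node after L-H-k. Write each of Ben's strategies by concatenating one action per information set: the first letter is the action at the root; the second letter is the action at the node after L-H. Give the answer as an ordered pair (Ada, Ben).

(1, 4)

Trace the play path from the root:
  Ben plays L
  Ada plays H at [L]
  Ben plays k at [L-H]
  Ada plays r at [L-H-k]
→ terminal payoff (1, 4).
(Ada's choice at the node after L-H-g is never reached on this path, so it doesn't affect the outcome.)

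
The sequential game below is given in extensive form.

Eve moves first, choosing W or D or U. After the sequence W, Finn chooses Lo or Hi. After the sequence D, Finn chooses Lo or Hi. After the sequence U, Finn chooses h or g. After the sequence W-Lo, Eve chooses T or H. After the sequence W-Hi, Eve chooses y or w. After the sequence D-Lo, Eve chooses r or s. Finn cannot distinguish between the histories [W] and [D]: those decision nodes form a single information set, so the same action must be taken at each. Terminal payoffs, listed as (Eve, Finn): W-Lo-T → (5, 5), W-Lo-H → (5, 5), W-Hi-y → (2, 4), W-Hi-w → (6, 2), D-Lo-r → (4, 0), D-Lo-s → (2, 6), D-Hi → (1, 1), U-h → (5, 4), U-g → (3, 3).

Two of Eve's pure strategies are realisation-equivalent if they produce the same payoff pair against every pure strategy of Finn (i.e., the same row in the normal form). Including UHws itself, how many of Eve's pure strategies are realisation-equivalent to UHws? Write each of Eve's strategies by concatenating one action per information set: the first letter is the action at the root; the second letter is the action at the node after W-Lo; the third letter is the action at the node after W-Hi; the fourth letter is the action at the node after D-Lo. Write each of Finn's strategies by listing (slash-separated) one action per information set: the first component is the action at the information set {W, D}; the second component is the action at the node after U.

8

Row for UHws (columns Lo/h, Lo/g, Hi/h, Hi/g): (5,4) (3,3) (5,4) (3,3).
Under UHws, Eve's choice at the node after W-Lo and at the node after W-Hi and at the node after D-Lo can never be reached regardless of what Finn does, so varying those choices leaves every outcome unchanged.
Holding the reachable choices fixed and varying the unreachable ones freely already gives 2 × 2 × 2 = 8 equivalent strategies.
No other strategy reproduces this row, so those 8 are the full class: UTyr, UTys, UTwr, UTws, UHyr, UHys, UHwr, UHws.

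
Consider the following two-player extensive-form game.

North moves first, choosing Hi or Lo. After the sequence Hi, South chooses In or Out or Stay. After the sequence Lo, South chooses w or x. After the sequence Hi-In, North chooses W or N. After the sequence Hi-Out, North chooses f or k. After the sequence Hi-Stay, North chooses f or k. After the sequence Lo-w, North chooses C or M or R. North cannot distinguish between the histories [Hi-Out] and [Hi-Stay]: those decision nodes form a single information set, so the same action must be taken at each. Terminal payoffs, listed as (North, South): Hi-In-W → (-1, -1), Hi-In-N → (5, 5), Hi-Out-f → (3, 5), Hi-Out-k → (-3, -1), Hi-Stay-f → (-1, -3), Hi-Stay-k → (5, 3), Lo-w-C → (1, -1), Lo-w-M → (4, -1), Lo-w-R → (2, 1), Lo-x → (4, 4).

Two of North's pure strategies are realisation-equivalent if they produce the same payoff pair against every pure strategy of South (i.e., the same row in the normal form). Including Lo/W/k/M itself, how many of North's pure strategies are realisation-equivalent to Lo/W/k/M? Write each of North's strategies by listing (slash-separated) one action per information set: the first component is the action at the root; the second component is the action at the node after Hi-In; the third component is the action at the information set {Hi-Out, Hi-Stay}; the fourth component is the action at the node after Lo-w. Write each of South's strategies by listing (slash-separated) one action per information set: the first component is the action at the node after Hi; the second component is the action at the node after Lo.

Row for Lo/W/k/M (columns In/w, In/x, Out/w, Out/x, Stay/w, Stay/x): (4,-1) (4,4) (4,-1) (4,4) (4,-1) (4,4).
Under Lo/W/k/M, North's choice at the node after Hi-In and at the information set {Hi-Out, Hi-Stay} can never be reached regardless of what South does, so varying those choices leaves every outcome unchanged.
Holding the reachable choices fixed and varying the unreachable ones freely already gives 2 × 2 = 4 equivalent strategies.
No other strategy reproduces this row, so those 4 are the full class: Lo/W/f/M, Lo/W/k/M, Lo/N/f/M, Lo/N/k/M.

4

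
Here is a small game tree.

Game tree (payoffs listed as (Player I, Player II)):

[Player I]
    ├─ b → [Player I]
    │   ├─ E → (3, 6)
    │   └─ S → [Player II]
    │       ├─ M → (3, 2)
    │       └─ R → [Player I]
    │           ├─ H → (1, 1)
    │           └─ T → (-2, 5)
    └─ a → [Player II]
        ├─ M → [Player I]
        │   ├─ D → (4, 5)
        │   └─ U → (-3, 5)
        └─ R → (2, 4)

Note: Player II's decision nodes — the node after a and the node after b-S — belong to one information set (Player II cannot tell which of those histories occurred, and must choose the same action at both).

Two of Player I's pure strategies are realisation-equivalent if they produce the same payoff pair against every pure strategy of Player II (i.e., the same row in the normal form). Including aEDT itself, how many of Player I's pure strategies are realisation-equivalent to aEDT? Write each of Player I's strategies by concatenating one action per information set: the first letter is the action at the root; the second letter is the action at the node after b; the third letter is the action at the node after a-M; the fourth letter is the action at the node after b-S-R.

4

Row for aEDT (columns M, R): (4,5) (2,4).
Under aEDT, Player I's choice at the node after b and at the node after b-S-R can never be reached regardless of what Player II does, so varying those choices leaves every outcome unchanged.
Holding the reachable choices fixed and varying the unreachable ones freely already gives 2 × 2 = 4 equivalent strategies.
No other strategy reproduces this row, so those 4 are the full class: aEDH, aEDT, aSDH, aSDT.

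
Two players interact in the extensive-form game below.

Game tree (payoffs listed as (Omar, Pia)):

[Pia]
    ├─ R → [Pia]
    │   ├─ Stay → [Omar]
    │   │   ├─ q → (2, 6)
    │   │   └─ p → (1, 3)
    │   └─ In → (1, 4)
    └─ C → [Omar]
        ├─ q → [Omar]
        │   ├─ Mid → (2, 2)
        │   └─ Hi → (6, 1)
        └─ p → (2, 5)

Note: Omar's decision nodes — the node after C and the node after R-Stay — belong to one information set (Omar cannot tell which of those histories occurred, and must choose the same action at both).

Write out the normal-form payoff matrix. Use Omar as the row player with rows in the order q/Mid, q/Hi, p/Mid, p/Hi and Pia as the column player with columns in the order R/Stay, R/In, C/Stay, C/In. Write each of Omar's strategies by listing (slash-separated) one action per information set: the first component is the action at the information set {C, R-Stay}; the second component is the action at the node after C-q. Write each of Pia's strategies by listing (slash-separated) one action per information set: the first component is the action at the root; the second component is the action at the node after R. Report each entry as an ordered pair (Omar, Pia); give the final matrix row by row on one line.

        R/Stay     R/In   C/Stay     C/In
q/Mid    (2,6)    (1,4)    (2,2)    (2,2)
 q/Hi    (2,6)    (1,4)    (6,1)    (6,1)
p/Mid    (1,3)    (1,4)    (2,5)    (2,5)
 p/Hi    (1,3)    (1,4)    (2,5)    (2,5)

q/Mid: (2,6) (1,4) (2,2) (2,2) | q/Hi: (2,6) (1,4) (6,1) (6,1) | p/Mid: (1,3) (1,4) (2,5) (2,5) | p/Hi: (1,3) (1,4) (2,5) (2,5)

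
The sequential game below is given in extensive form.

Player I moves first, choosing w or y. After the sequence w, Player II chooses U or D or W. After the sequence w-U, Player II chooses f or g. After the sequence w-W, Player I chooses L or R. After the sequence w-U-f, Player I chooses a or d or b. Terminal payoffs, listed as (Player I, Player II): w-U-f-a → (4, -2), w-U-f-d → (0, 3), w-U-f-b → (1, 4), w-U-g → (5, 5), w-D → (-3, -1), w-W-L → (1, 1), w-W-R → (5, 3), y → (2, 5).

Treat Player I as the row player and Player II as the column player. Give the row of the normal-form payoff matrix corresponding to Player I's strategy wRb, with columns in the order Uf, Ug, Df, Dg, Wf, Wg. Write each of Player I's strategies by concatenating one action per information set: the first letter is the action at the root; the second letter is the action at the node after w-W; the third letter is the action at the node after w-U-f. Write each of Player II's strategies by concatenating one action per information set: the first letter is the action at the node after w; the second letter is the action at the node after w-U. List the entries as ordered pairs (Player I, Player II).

(1,4) (5,5) (-3,-1) (-3,-1) (5,3) (5,3)

vs Uf: Player I plays w → Player II plays U at [w] → Player II plays f at [w-U] → Player I plays b at [w-U-f] → (1, 4)
vs Ug: Player I plays w → Player II plays U at [w] → Player II plays g at [w-U] → (5, 5)
vs Df: Player I plays w → Player II plays D at [w] → (-3, -1)
vs Dg: Player I plays w → Player II plays D at [w] → (-3, -1)
vs Wf: Player I plays w → Player II plays W at [w] → Player I plays R at [w-W] → (5, 3)
vs Wg: Player I plays w → Player II plays W at [w] → Player I plays R at [w-W] → (5, 3)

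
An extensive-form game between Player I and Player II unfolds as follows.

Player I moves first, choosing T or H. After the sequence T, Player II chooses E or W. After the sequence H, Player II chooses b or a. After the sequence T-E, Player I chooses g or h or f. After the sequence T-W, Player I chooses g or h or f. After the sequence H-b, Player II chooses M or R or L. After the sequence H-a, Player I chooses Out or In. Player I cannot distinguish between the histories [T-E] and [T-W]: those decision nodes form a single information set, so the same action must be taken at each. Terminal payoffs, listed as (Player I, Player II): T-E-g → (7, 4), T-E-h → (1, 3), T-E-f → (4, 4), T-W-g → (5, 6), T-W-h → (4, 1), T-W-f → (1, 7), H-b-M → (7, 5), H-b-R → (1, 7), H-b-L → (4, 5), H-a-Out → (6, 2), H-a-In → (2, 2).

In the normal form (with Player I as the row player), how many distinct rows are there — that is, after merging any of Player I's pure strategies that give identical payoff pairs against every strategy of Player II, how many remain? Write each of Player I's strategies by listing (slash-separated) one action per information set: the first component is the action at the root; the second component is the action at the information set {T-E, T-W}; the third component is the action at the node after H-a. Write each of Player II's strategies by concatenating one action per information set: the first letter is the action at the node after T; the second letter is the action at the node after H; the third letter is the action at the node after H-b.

Player I has 12 pure strategies: T/g/Out, T/g/In, T/h/Out, T/h/In, T/f/Out, T/f/In, H/g/Out, H/g/In, H/h/Out, H/h/In, H/f/Out, H/f/In. Columns: EbM, EbR, EbL, EaM, EaR, EaL, WbM, WbR, WbL, WaM, WaR, WaL.
{T/g/Out, T/g/In} → row (7,4) (7,4) (7,4) (7,4) (7,4) (7,4) (5,6) (5,6) (5,6) (5,6) (5,6) (5,6)
{T/h/Out, T/h/In} → row (1,3) (1,3) (1,3) (1,3) (1,3) (1,3) (4,1) (4,1) (4,1) (4,1) (4,1) (4,1)
{T/f/Out, T/f/In} → row (4,4) (4,4) (4,4) (4,4) (4,4) (4,4) (1,7) (1,7) (1,7) (1,7) (1,7) (1,7)
{H/g/Out, H/h/Out, H/f/Out} → row (7,5) (1,7) (4,5) (6,2) (6,2) (6,2) (7,5) (1,7) (4,5) (6,2) (6,2) (6,2)
{H/g/In, H/h/In, H/f/In} → row (7,5) (1,7) (4,5) (2,2) (2,2) (2,2) (7,5) (1,7) (4,5) (2,2) (2,2) (2,2)
That's 5 distinct rows out of 12 strategies.

5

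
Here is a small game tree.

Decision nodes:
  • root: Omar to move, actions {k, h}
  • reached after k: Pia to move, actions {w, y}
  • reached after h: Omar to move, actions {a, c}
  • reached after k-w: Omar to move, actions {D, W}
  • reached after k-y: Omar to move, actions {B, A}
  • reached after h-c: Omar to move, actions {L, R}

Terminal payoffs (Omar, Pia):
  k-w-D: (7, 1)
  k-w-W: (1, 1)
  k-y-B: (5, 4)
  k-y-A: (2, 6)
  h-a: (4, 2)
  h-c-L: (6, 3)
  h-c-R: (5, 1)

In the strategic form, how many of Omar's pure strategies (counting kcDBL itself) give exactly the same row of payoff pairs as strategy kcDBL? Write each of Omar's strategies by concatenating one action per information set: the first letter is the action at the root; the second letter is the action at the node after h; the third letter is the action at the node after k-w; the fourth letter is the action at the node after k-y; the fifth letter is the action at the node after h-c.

4

Row for kcDBL (columns w, y): (7,1) (5,4).
Under kcDBL, Omar's choice at the node after h and at the node after h-c can never be reached regardless of what Pia does, so varying those choices leaves every outcome unchanged.
Holding the reachable choices fixed and varying the unreachable ones freely already gives 2 × 2 = 4 equivalent strategies.
No other strategy reproduces this row, so those 4 are the full class: kaDBL, kaDBR, kcDBL, kcDBR.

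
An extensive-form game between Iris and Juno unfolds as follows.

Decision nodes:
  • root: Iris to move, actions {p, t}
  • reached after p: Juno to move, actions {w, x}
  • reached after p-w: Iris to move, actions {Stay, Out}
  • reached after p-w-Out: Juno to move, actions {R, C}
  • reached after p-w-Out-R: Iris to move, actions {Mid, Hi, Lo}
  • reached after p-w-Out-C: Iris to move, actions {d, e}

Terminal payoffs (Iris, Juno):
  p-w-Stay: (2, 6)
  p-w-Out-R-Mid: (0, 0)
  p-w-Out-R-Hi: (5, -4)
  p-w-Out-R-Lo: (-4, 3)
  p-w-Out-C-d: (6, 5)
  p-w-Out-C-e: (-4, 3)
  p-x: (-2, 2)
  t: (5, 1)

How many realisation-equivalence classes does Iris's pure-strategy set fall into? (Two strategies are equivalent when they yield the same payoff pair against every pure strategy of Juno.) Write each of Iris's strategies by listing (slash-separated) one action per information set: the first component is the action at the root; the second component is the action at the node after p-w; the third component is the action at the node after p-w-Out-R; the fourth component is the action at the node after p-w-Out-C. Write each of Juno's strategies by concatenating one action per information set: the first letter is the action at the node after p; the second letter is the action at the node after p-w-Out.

Iris has 24 pure strategies: p/Stay/Mid/d, p/Stay/Mid/e, p/Stay/Hi/d, p/Stay/Hi/e, p/Stay/Lo/d, p/Stay/Lo/e, p/Out/Mid/d, p/Out/Mid/e, p/Out/Hi/d, p/Out/Hi/e, p/Out/Lo/d, p/Out/Lo/e, t/Stay/Mid/d, t/Stay/Mid/e, t/Stay/Hi/d, t/Stay/Hi/e, t/Stay/Lo/d, t/Stay/Lo/e, t/Out/Mid/d, t/Out/Mid/e, t/Out/Hi/d, t/Out/Hi/e, t/Out/Lo/d, t/Out/Lo/e. Columns: wR, wC, xR, xC.
{p/Stay/Mid/d, p/Stay/Mid/e, p/Stay/Hi/d, p/Stay/Hi/e, p/Stay/Lo/d, p/Stay/Lo/e} → row (2,6) (2,6) (-2,2) (-2,2)
{p/Out/Mid/d} → row (0,0) (6,5) (-2,2) (-2,2)
{p/Out/Mid/e} → row (0,0) (-4,3) (-2,2) (-2,2)
{p/Out/Hi/d} → row (5,-4) (6,5) (-2,2) (-2,2)
{p/Out/Hi/e} → row (5,-4) (-4,3) (-2,2) (-2,2)
{p/Out/Lo/d} → row (-4,3) (6,5) (-2,2) (-2,2)
{p/Out/Lo/e} → row (-4,3) (-4,3) (-2,2) (-2,2)
{t/Stay/Mid/d, t/Stay/Mid/e, t/Stay/Hi/d, t/Stay/Hi/e, t/Stay/Lo/d, t/Stay/Lo/e, t/Out/Mid/d, t/Out/Mid/e, t/Out/Hi/d, t/Out/Hi/e, t/Out/Lo/d, t/Out/Lo/e} → row (5,1) (5,1) (5,1) (5,1)
That's 8 distinct rows out of 24 strategies.

8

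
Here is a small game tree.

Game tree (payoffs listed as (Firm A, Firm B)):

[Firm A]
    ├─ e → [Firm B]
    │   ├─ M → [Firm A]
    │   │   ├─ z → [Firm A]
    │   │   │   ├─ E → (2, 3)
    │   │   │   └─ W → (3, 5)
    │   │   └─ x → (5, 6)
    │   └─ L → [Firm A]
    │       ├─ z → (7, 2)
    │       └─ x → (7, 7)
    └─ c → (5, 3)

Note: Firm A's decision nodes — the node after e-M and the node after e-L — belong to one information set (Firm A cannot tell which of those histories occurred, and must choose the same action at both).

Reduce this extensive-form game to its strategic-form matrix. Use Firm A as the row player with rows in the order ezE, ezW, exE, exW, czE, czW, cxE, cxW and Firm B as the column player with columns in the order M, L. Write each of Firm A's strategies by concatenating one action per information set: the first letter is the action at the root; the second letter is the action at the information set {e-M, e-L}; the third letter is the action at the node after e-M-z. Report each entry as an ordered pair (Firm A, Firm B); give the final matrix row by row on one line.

ezE: (2,3) (7,2) | ezW: (3,5) (7,2) | exE: (5,6) (7,7) | exW: (5,6) (7,7) | czE: (5,3) (5,3) | czW: (5,3) (5,3) | cxE: (5,3) (5,3) | cxW: (5,3) (5,3)

Row ezE: M→(2,3), L→(7,2)
Row ezW: M→(3,5), L→(7,2)
Row exE: M→(5,6), L→(7,7)
Row exW: M→(5,6), L→(7,7)
Row czE: M→(5,3), L→(5,3)
Row czW: M→(5,3), L→(5,3)
Row cxE: M→(5,3), L→(5,3)
Row cxW: M→(5,3), L→(5,3)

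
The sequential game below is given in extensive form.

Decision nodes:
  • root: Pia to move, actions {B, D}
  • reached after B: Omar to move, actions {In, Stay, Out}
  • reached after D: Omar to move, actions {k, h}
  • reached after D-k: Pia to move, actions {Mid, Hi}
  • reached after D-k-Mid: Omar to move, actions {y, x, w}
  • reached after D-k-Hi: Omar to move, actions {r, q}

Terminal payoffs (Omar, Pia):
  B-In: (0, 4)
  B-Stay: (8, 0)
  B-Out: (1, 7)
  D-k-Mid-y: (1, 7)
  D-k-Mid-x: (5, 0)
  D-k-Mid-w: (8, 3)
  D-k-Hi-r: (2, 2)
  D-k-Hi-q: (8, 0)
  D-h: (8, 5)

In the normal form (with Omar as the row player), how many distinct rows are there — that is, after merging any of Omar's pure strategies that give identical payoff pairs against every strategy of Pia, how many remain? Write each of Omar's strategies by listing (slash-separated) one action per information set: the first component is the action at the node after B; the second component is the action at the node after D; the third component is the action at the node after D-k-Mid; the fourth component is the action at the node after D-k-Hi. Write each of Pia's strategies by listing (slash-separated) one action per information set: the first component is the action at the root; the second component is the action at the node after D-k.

Omar has 36 pure strategies: In/k/y/r, In/k/y/q, In/k/x/r, In/k/x/q, In/k/w/r, In/k/w/q, In/h/y/r, In/h/y/q, In/h/x/r, In/h/x/q, In/h/w/r, In/h/w/q, Stay/k/y/r, Stay/k/y/q, Stay/k/x/r, Stay/k/x/q, Stay/k/w/r, Stay/k/w/q, Stay/h/y/r, Stay/h/y/q, Stay/h/x/r, Stay/h/x/q, Stay/h/w/r, Stay/h/w/q, Out/k/y/r, Out/k/y/q, Out/k/x/r, Out/k/x/q, Out/k/w/r, Out/k/w/q, Out/h/y/r, Out/h/y/q, Out/h/x/r, Out/h/x/q, Out/h/w/r, Out/h/w/q. Columns: B/Mid, B/Hi, D/Mid, D/Hi.
{In/k/y/r} → row (0,4) (0,4) (1,7) (2,2)
{In/k/y/q} → row (0,4) (0,4) (1,7) (8,0)
{In/k/x/r} → row (0,4) (0,4) (5,0) (2,2)
{In/k/x/q} → row (0,4) (0,4) (5,0) (8,0)
{In/k/w/r} → row (0,4) (0,4) (8,3) (2,2)
{In/k/w/q} → row (0,4) (0,4) (8,3) (8,0)
{In/h/y/r, In/h/y/q, In/h/x/r, In/h/x/q, In/h/w/r, In/h/w/q} → row (0,4) (0,4) (8,5) (8,5)
{Stay/k/y/r} → row (8,0) (8,0) (1,7) (2,2)
{Stay/k/y/q} → row (8,0) (8,0) (1,7) (8,0)
{Stay/k/x/r} → row (8,0) (8,0) (5,0) (2,2)
{Stay/k/x/q} → row (8,0) (8,0) (5,0) (8,0)
{Stay/k/w/r} → row (8,0) (8,0) (8,3) (2,2)
{Stay/k/w/q} → row (8,0) (8,0) (8,3) (8,0)
{Stay/h/y/r, Stay/h/y/q, Stay/h/x/r, Stay/h/x/q, Stay/h/w/r, Stay/h/w/q} → row (8,0) (8,0) (8,5) (8,5)
{Out/k/y/r} → row (1,7) (1,7) (1,7) (2,2)
{Out/k/y/q} → row (1,7) (1,7) (1,7) (8,0)
{Out/k/x/r} → row (1,7) (1,7) (5,0) (2,2)
{Out/k/x/q} → row (1,7) (1,7) (5,0) (8,0)
{Out/k/w/r} → row (1,7) (1,7) (8,3) (2,2)
{Out/k/w/q} → row (1,7) (1,7) (8,3) (8,0)
{Out/h/y/r, Out/h/y/q, Out/h/x/r, Out/h/x/q, Out/h/w/r, Out/h/w/q} → row (1,7) (1,7) (8,5) (8,5)
That's 21 distinct rows out of 36 strategies.

21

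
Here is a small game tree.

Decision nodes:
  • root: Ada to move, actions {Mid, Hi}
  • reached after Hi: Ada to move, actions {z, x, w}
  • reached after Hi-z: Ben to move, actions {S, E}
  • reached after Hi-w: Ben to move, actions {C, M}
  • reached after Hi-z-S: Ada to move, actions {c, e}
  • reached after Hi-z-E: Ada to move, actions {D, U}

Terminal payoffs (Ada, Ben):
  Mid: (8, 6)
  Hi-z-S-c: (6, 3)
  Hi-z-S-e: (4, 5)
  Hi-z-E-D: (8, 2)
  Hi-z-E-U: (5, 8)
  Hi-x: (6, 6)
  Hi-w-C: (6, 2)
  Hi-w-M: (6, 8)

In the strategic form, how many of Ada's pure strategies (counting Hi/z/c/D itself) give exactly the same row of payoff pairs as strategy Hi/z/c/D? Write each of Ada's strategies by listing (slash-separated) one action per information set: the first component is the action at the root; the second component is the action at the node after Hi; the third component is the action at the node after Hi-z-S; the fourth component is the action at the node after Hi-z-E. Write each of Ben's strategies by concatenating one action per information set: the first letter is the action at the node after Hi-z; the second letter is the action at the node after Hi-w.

Row for Hi/z/c/D (columns SC, SM, EC, EM): (6,3) (6,3) (8,2) (8,2).
Every one of Ada's information sets is on the play path for some reply by Ben when Ada follows Hi/z/c/D.
Changing the action at any of them therefore changes at least one column, so only Hi/z/c/D itself gives this row.

1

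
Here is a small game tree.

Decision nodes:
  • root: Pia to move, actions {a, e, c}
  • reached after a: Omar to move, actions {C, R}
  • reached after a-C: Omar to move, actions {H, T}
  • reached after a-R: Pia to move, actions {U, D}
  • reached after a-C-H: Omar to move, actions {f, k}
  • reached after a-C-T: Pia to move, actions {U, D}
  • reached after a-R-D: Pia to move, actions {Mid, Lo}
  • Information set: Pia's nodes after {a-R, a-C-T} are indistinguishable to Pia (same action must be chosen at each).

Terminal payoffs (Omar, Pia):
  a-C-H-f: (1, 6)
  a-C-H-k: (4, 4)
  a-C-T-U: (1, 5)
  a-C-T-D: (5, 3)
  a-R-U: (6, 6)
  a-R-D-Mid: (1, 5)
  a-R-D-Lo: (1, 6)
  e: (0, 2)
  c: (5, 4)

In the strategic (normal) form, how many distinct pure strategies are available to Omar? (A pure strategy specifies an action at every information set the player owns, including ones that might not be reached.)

Omar owns the node after a with actions {C, R} — two choices.
Omar owns the node after a-C with actions {H, T} — two choices.
Omar owns the node after a-C-H with actions {f, k} — two choices.
A pure strategy fixes one action at each information set independently, so the count is the product 2 × 2 × 2 = 8.

8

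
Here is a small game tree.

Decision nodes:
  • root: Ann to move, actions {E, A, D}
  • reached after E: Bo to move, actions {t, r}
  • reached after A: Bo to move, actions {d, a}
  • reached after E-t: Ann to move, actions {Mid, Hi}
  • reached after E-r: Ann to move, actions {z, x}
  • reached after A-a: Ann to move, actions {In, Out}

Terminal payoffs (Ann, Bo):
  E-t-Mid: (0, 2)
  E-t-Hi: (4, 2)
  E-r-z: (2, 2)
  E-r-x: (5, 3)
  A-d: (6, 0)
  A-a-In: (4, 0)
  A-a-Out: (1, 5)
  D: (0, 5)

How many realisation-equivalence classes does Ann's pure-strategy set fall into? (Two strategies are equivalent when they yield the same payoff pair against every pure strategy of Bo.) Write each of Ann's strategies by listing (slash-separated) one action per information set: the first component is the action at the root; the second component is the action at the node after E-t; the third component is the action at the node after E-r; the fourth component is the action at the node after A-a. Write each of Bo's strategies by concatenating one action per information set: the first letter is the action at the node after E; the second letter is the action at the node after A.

7

Ann has 24 pure strategies: E/Mid/z/In, E/Mid/z/Out, E/Mid/x/In, E/Mid/x/Out, E/Hi/z/In, E/Hi/z/Out, E/Hi/x/In, E/Hi/x/Out, A/Mid/z/In, A/Mid/z/Out, A/Mid/x/In, A/Mid/x/Out, A/Hi/z/In, A/Hi/z/Out, A/Hi/x/In, A/Hi/x/Out, D/Mid/z/In, D/Mid/z/Out, D/Mid/x/In, D/Mid/x/Out, D/Hi/z/In, D/Hi/z/Out, D/Hi/x/In, D/Hi/x/Out. Columns: td, ta, rd, ra.
{E/Mid/z/In, E/Mid/z/Out} → row (0,2) (0,2) (2,2) (2,2)
{E/Mid/x/In, E/Mid/x/Out} → row (0,2) (0,2) (5,3) (5,3)
{E/Hi/z/In, E/Hi/z/Out} → row (4,2) (4,2) (2,2) (2,2)
{E/Hi/x/In, E/Hi/x/Out} → row (4,2) (4,2) (5,3) (5,3)
{A/Mid/z/In, A/Mid/x/In, A/Hi/z/In, A/Hi/x/In} → row (6,0) (4,0) (6,0) (4,0)
{A/Mid/z/Out, A/Mid/x/Out, A/Hi/z/Out, A/Hi/x/Out} → row (6,0) (1,5) (6,0) (1,5)
{D/Mid/z/In, D/Mid/z/Out, D/Mid/x/In, D/Mid/x/Out, D/Hi/z/In, D/Hi/z/Out, D/Hi/x/In, D/Hi/x/Out} → row (0,5) (0,5) (0,5) (0,5)
That's 7 distinct rows out of 24 strategies.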